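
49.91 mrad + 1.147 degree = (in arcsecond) 1 mrad = 0.001 rad, so 49.91 mrad = 49.91 * 0.001 = 0.04991 rad. 1 degree = 0.017453293 rad, so 1.147 degree = 1.147 * 0.017453293 = 0.020018927 rad. Sum: 0.04991 + 0.020018927 = 0.069928927 rad. 1 arcsecond = 4.8481368e-06 rad, so 0.069928927 rad = 0.069928927 / 4.8481368e-06 = 14423.876 arcsecond ≈ 1.442e+04 arcsecond (4 s.f.). Final answer: 1.442e+04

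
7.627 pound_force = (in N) 1 pound_force = 4.4482216 N, so 7.627 pound_force = 7.627 * 4.4482216 = 33.926586 N. Result: 33.926586 N ≈ 33.93 N (4 s.f.). Final answer: 33.93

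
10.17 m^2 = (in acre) 0.002513. Check: 1 acre = 4046.8564 m^2, so 10.17 m^2 = 10.17 / 4046.8564 = 0.0025130617 acre ≈ 0.002513 acre (4 s.f.).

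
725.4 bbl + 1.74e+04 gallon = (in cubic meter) 1 bbl = 0.15898729 m^3, so 725.4 bbl = 725.4 * 0.15898729 = 115.32938 m^3. 1 gallon = 0.0037854118 m^3, so 1.74e+04 gallon = 1.74e+04 * 0.0037854118 = 65.866165 m^3. Sum: 115.32938 + 65.866165 = 181.19555 m^3. 181.19555 m^3 = 181.19555 cubic meter ≈ 181.2 cubic meter (4 s.f.). Final answer: 181.2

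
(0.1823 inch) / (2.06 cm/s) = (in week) 3.717e-07. Check: 1 inch = 0.0254 m, so 0.1823 inch = 0.1823 * 0.0254 = 0.00463042 m. 1 cm/s = 0.01 m/s, so 2.06 cm/s = 2.06 * 0.01 = 0.0206 m/s. Combine: 0.00463042 m / 0.0206 m/s = 0.22477767 s. 1 week = 604800 s, so 0.22477767 s = 0.22477767 / 604800 = 3.716562e-07 week ≈ 3.717e-07 week (4 s.f.).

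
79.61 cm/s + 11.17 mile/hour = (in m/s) 1 cm/s = 0.01 m/s, so 79.61 cm/s = 79.61 * 0.01 = 0.7961 m/s. 1 mile/hour = 0.44704 m/s, so 11.17 mile/hour = 11.17 * 0.44704 = 4.9934368 m/s. Sum: 0.7961 + 4.9934368 = 5.7895368 m/s. Result: 5.7895368 m/s ≈ 5.79 m/s (4 s.f.). Final answer: 5.79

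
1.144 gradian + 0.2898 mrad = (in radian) 0.01826. Check: 1 gradian = 0.015707963 rad, so 1.144 gradian = 1.144 * 0.015707963 = 0.01796991 rad. 1 mrad = 0.001 rad, so 0.2898 mrad = 0.2898 * 0.001 = 0.0002898 rad. Sum: 0.01796991 + 0.0002898 = 0.01825971 rad. 0.01825971 rad = 0.01825971 radian ≈ 0.01826 radian (4 s.f.).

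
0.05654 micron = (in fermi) 5.654e+07. Check: 1 micron = 1e-06 m, so 0.05654 micron = 0.05654 * 1e-06 = 5.654e-08 m. 1 fermi = 1e-15 m, so 5.654e-08 m = 5.654e-08 / 1e-15 = 56540000 fermi ≈ 5.654e+07 fermi (4 s.f.).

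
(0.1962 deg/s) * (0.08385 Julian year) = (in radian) 1 deg/s = 0.017453293 rad/s, so 0.1962 deg/s = 0.1962 * 0.017453293 = 0.003424336 rad/s. 1 Julian year = 31557600 s, so 0.08385 Julian year = 0.08385 * 31557600 = 2646104.8 s. Combine: 0.003424336 rad/s * 2646104.8 s = 9061.1518 rad. 9061.1518 rad = 9061.1518 radian ≈ 9061 radian (4 s.f.). Final answer: 9061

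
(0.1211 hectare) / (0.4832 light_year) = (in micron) 1 hectare = 10000 m^2, so 0.1211 hectare = 0.1211 * 10000 = 1211 m^2. 1 light_year = 9.4607305e+15 m, so 0.4832 light_year = 0.4832 * 9.4607305e+15 = 4.571425e+15 m. Combine: 1211 m^2 / 4.571425e+15 m = 2.6490646e-13 m. 1 micron = 1e-06 m, so 2.6490646e-13 m = 2.6490646e-13 / 1e-06 = 2.6490646e-07 micron ≈ 2.649e-07 micron (4 s.f.). Final answer: 2.649e-07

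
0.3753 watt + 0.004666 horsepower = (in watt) 0.3753 watt = 0.3753 W. 1 horsepower = 745.69987 W, so 0.004666 horsepower = 0.004666 * 745.69987 = 3.4794356 W. Sum: 0.3753 + 3.4794356 = 3.8547356 W. 3.8547356 W = 3.8547356 watt ≈ 3.855 watt (4 s.f.). Final answer: 3.855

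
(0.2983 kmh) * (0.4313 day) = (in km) 3.088. Check: 1 kmh = 0.27777778 m/s, so 0.2983 kmh = 0.2983 * 0.27777778 = 0.082861111 m/s. 1 day = 86400 s, so 0.4313 day = 0.4313 * 86400 = 37264.32 s. Combine: 0.082861111 m/s * 37264.32 s = 3087.763 m. 1 km = 1000 m, so 3087.763 m = 3087.763 / 1000 = 3.087763 km ≈ 3.088 km (4 s.f.).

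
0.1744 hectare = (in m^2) 1744. Check: 1 hectare = 10000 m^2, so 0.1744 hectare = 0.1744 * 10000 = 1744 m^2. Result: 1744 m^2.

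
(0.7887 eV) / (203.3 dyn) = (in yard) 1 eV = 1.6021766e-19 J, so 0.7887 eV = 0.7887 * 1.6021766e-19 = 1.2636367e-19 J. 1 dyn = 1e-05 N, so 203.3 dyn = 203.3 * 1e-05 = 0.002033 N. Combine: 1.2636367e-19 J / 0.002033 N = 6.2156257e-17 m. 1 yard = 0.9144 m, so 6.2156257e-17 m = 6.2156257e-17 / 0.9144 = 6.797491e-17 yard ≈ 6.797e-17 yard (4 s.f.). Final answer: 6.797e-17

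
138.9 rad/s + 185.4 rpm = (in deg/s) 138.9 rad/s is already in rad/s. 1 rpm = 0.10471976 rad/s, so 185.4 rpm = 185.4 * 0.10471976 = 19.415043 rad/s. Sum: 138.9 + 19.415043 = 158.31504 rad/s. 1 deg/s = 0.017453293 rad/s, so 158.31504 rad/s = 158.31504 / 0.017453293 = 9070.7838 deg/s ≈ 9071 deg/s (4 s.f.). Final answer: 9071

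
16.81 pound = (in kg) 7.625. Check: 1 pound = 0.45359237 kg, so 16.81 pound = 16.81 * 0.45359237 = 7.6248877 kg. Result: 7.6248877 kg ≈ 7.625 kg (4 s.f.).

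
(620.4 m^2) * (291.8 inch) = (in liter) 620.4 m^2 is already in m^2. 1 inch = 0.0254 m, so 291.8 inch = 291.8 * 0.0254 = 7.41172 m. Combine: 620.4 m^2 * 7.41172 m = 4598.2311 m^3. 1 liter = 0.001 m^3, so 4598.2311 m^3 = 4598.2311 / 0.001 = 4598231.1 liter ≈ 4.598e+06 liter (4 s.f.). Final answer: 4.598e+06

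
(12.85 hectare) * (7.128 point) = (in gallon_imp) 7.108e+04. Check: 1 hectare = 10000 m^2, so 12.85 hectare = 12.85 * 10000 = 128500 m^2. 1 point = 0.00035277778 m, so 7.128 point = 7.128 * 0.00035277778 = 0.0025146 m. Combine: 128500 m^2 * 0.0025146 m = 323.1261 m^3. 1 gallon_imp = 0.00454609 m^3, so 323.1261 m^3 = 323.1261 / 0.00454609 = 71077.805 gallon_imp ≈ 7.108e+04 gallon_imp (4 s.f.).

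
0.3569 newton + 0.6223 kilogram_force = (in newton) 6.46. Check: 0.3569 newton = 0.3569 N. 1 kilogram_force = 9.80665 N, so 0.6223 kilogram_force = 0.6223 * 9.80665 = 6.1026783 N. Sum: 0.3569 + 6.1026783 = 6.4595783 N. 6.4595783 N = 6.4595783 newton ≈ 6.46 newton (4 s.f.).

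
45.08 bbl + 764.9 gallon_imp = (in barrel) 66.95. Check: 1 bbl = 0.15898729 m^3, so 45.08 bbl = 45.08 * 0.15898729 = 7.1671473 m^3. 1 gallon_imp = 0.00454609 m^3, so 764.9 gallon_imp = 764.9 * 0.00454609 = 3.4773042 m^3. Sum: 7.1671473 + 3.4773042 = 10.644451 m^3. 1 barrel = 0.15898729 m^3, so 10.644451 m^3 = 10.644451 / 0.15898729 = 66.951586 barrel ≈ 66.95 barrel (4 s.f.).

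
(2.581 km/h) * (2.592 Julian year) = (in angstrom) 1 km/h = 0.27777778 m/s, so 2.581 km/h = 2.581 * 0.27777778 = 0.71694444 m/s. 1 Julian year = 31557600 s, so 2.592 Julian year = 2.592 * 31557600 = 81797299 s. Combine: 0.71694444 m/s * 81797299 s = 58644119 m. 1 angstrom = 1e-10 m, so 58644119 m = 58644119 / 1e-10 = 5.8644119e+17 angstrom ≈ 5.864e+17 angstrom (4 s.f.). Final answer: 5.864e+17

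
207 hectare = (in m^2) 1 hectare = 10000 m^2, so 207 hectare = 207 * 10000 = 2070000 m^2. Result: 2070000 m^2 ≈ 2.07e+06 m^2 (4 s.f.). Final answer: 2.07e+06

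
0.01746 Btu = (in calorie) 1 Btu = 1055.0559 J, so 0.01746 Btu = 0.01746 * 1055.0559 = 18.421275 J. 1 calorie = 4.184 J, so 18.421275 J = 18.421275 / 4.184 = 4.4027904 calorie ≈ 4.403 calorie (4 s.f.). Final answer: 4.403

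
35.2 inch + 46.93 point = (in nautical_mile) 0.0004917. Check: 1 inch = 0.0254 m, so 35.2 inch = 35.2 * 0.0254 = 0.89408 m. 1 point = 0.00035277778 m, so 46.93 point = 46.93 * 0.00035277778 = 0.016555861 m. Sum: 0.89408 + 0.016555861 = 0.91063586 m. 1 nautical_mile = 1852 m, so 0.91063586 m = 0.91063586 / 1852 = 0.00049170403 nautical_mile ≈ 0.0004917 nautical_mile (4 s.f.).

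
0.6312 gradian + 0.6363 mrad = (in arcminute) 1 gradian = 0.015707963 rad, so 0.6312 gradian = 0.6312 * 0.015707963 = 0.0099148664 rad. 1 mrad = 0.001 rad, so 0.6363 mrad = 0.6363 * 0.001 = 0.0006363 rad. Sum: 0.0099148664 + 0.0006363 = 0.010551166 rad. 1 arcminute = 0.00029088821 rad, so 0.010551166 rad = 0.010551166 / 0.00029088821 = 36.272238 arcminute ≈ 36.27 arcminute (4 s.f.). Final answer: 36.27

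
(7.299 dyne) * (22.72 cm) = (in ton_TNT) 3.964e-15. Check: 1 dyne = 1e-05 N, so 7.299 dyne = 7.299 * 1e-05 = 7.299e-05 N. 1 cm = 0.01 m, so 22.72 cm = 22.72 * 0.01 = 0.2272 m. Combine: 7.299e-05 N * 0.2272 m = 1.6583328e-05 J. 1 ton_TNT = 4.184e+09 J, so 1.6583328e-05 J = 1.6583328e-05 / 4.184e+09 = 3.9635105e-15 ton_TNT ≈ 3.964e-15 ton_TNT (4 s.f.).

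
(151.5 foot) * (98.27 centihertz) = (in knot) 1 foot = 0.3048 m, so 151.5 foot = 151.5 * 0.3048 = 46.1772 m. 1 centihertz = 0.01 Hz, so 98.27 centihertz = 98.27 * 0.01 = 0.9827 Hz. Combine: 46.1772 m * 0.9827 Hz = 45.378334 m/s. 1 knot = 0.51444444 m/s, so 45.378334 m/s = 45.378334 / 0.51444444 = 88.208425 knot ≈ 88.21 knot (4 s.f.). Final answer: 88.21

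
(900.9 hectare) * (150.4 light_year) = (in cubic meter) 1.282e+25. Check: 1 hectare = 10000 m^2, so 900.9 hectare = 900.9 * 10000 = 9009000 m^2. 1 light_year = 9.4607305e+15 m, so 150.4 light_year = 150.4 * 9.4607305e+15 = 1.4228939e+18 m. Combine: 9009000 m^2 * 1.4228939e+18 m = 1.2818851e+25 m^3. 1.2818851e+25 m^3 = 1.2818851e+25 cubic meter ≈ 1.282e+25 cubic meter (4 s.f.).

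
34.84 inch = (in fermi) 1 inch = 0.0254 m, so 34.84 inch = 34.84 * 0.0254 = 0.884936 m. 1 fermi = 1e-15 m, so 0.884936 m = 0.884936 / 1e-15 = 8.84936e+14 fermi ≈ 8.849e+14 fermi (4 s.f.). Final answer: 8.849e+14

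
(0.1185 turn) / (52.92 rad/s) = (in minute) 1 turn = 6.2831853 rad, so 0.1185 turn = 0.1185 * 6.2831853 = 0.74455746 rad. 52.92 rad/s is already in rad/s. Combine: 0.74455746 rad / 52.92 rad/s = 0.014069491 s. 1 minute = 60 s, so 0.014069491 s = 0.014069491 / 60 = 0.00023449152 minute ≈ 0.0002345 minute (4 s.f.). Final answer: 0.0002345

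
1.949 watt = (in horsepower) 1.949 watt = 1.949 W. 1 horsepower = 745.69987 W, so 1.949 W = 1.949 / 745.69987 = 0.0026136521 horsepower ≈ 0.002614 horsepower (4 s.f.). Final answer: 0.002614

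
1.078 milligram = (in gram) 1 milligram = 1e-06 kg, so 1.078 milligram = 1.078 * 1e-06 = 1.078e-06 kg. 1 gram = 0.001 kg, so 1.078e-06 kg = 1.078e-06 / 0.001 = 0.001078 gram. Final answer: 0.001078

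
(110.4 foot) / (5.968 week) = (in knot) 1 foot = 0.3048 m, so 110.4 foot = 110.4 * 0.3048 = 33.64992 m. 1 week = 604800 s, so 5.968 week = 5.968 * 604800 = 3609446.4 s. Combine: 33.64992 m / 3609446.4 s = 9.3227371e-06 m/s. 1 knot = 0.51444444 m/s, so 9.3227371e-06 m/s = 9.3227371e-06 / 0.51444444 = 1.8121951e-05 knot ≈ 1.812e-05 knot (4 s.f.). Final answer: 1.812e-05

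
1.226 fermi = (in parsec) 3.973e-32. Check: 1 fermi = 1e-15 m, so 1.226 fermi = 1.226 * 1e-15 = 1.226e-15 m. 1 parsec = 3.0856776e+16 m, so 1.226e-15 m = 1.226e-15 / 3.0856776e+16 = 3.9731954e-32 parsec ≈ 3.973e-32 parsec (4 s.f.).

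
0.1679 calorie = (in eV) 1 calorie = 4.184 J, so 0.1679 calorie = 0.1679 * 4.184 = 0.7024936 J. 1 eV = 1.6021766e-19 J, so 0.7024936 J = 0.7024936 / 1.6021766e-19 = 4.3846202e+18 eV ≈ 4.385e+18 eV (4 s.f.). Final answer: 4.385e+18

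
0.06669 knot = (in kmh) 1 knot = 0.51444444 m/s, so 0.06669 knot = 0.06669 * 0.51444444 = 0.0343083 m/s. 1 kmh = 0.27777778 m/s, so 0.0343083 m/s = 0.0343083 / 0.27777778 = 0.12350988 kmh ≈ 0.1235 kmh (4 s.f.). Final answer: 0.1235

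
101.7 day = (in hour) 1 day = 86400 s, so 101.7 day = 101.7 * 86400 = 8786880 s. 1 hour = 3600 s, so 8786880 s = 8786880 / 3600 = 2440.8 hour ≈ 2441 hour (4 s.f.). Final answer: 2441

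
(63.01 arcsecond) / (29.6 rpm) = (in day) 1.141e-09. Check: 1 arcsecond = 4.8481368e-06 rad, so 63.01 arcsecond = 63.01 * 4.8481368e-06 = 0.0003054811 rad. 1 rpm = 0.10471976 rad/s, so 29.6 rpm = 29.6 * 0.10471976 = 3.0997048 rad/s. Combine: 0.0003054811 rad / 3.0997048 rad/s = 9.8551677e-05 s. 1 day = 86400 s, so 9.8551677e-05 s = 9.8551677e-05 / 86400 = 1.1406444e-09 day ≈ 1.141e-09 day (4 s.f.).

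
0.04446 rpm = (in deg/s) 0.2668. Check: 1 rpm = 0.10471976 rad/s, so 0.04446 rpm = 0.04446 * 0.10471976 = 0.0046558403 rad/s. 1 deg/s = 0.017453293 rad/s, so 0.0046558403 rad/s = 0.0046558403 / 0.017453293 = 0.26676 deg/s ≈ 0.2668 deg/s (4 s.f.).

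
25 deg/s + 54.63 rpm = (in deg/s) 352.8. Check: 1 deg/s = 0.017453293 rad/s, so 25 deg/s = 25 * 0.017453293 = 0.43633231 rad/s. 1 rpm = 0.10471976 rad/s, so 54.63 rpm = 54.63 * 0.10471976 = 5.7208402 rad/s. Sum: 0.43633231 + 5.7208402 = 6.1571725 rad/s. 1 deg/s = 0.017453293 rad/s, so 6.1571725 rad/s = 6.1571725 / 0.017453293 = 352.78 deg/s ≈ 352.8 deg/s (4 s.f.).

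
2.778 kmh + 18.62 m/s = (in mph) 43.38. Check: 1 kmh = 0.27777778 m/s, so 2.778 kmh = 2.778 * 0.27777778 = 0.77166667 m/s. 18.62 m/s is already in m/s. Sum: 0.77166667 + 18.62 = 19.391667 m/s. 1 mph = 0.44704 m/s, so 19.391667 m/s = 19.391667 / 0.44704 = 43.377923 mph ≈ 43.38 mph (4 s.f.).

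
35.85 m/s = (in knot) 69.69. Check: 1 knot = 0.51444444 m/s, so 35.85 m/s = 35.85 / 0.51444444 = 69.686825 knot ≈ 69.69 knot (4 s.f.).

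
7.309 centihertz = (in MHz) 1 centihertz = 0.01 Hz, so 7.309 centihertz = 7.309 * 0.01 = 0.07309 Hz. 1 MHz = 1000000 Hz, so 0.07309 Hz = 0.07309 / 1000000 = 7.309e-08 MHz. Final answer: 7.309e-08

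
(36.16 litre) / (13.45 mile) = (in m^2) 1 litre = 0.001 m^3, so 36.16 litre = 36.16 * 0.001 = 0.03616 m^3. 1 mile = 1609.344 m, so 13.45 mile = 13.45 * 1609.344 = 21645.677 m. Combine: 0.03616 m^3 / 21645.677 m = 1.6705414e-06 m^2. Result: 1.6705414e-06 m^2 ≈ 1.671e-06 m^2 (4 s.f.). Final answer: 1.671e-06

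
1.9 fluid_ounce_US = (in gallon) 0.01484. Check: 1 fluid_ounce_US = 2.957353e-05 m^3, so 1.9 fluid_ounce_US = 1.9 * 2.957353e-05 = 5.6189706e-05 m^3. 1 gallon = 0.0037854118 m^3, so 5.6189706e-05 m^3 = 5.6189706e-05 / 0.0037854118 = 0.01484375 gallon ≈ 0.01484 gallon (4 s.f.).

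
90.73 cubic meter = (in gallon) 90.73 cubic meter = 90.73 m^3. 1 gallon = 0.0037854118 m^3, so 90.73 m^3 = 90.73 / 0.0037854118 = 23968.33 gallon ≈ 2.397e+04 gallon (4 s.f.). Final answer: 2.397e+04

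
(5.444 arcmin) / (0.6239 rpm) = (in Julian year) 1 arcmin = 0.00029088821 rad, so 5.444 arcmin = 5.444 * 0.00029088821 = 0.0015835954 rad. 1 rpm = 0.10471976 rad/s, so 0.6239 rpm = 0.6239 * 0.10471976 = 0.065334655 rad/s. Combine: 0.0015835954 rad / 0.065334655 rad/s = 0.024238215 s. 1 Julian year = 31557600 s, so 0.024238215 s = 0.024238215 / 31557600 = 7.6806268e-10 Julian year ≈ 7.681e-10 Julian year (4 s.f.). Final answer: 7.681e-10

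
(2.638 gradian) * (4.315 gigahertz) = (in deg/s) 1 gradian = 0.015707963 rad, so 2.638 gradian = 2.638 * 0.015707963 = 0.041437607 rad. 1 gigahertz = 1e+09 Hz, so 4.315 gigahertz = 4.315 * 1e+09 = 4.315e+09 Hz. Combine: 0.041437607 rad * 4.315e+09 Hz = 1.7880327e+08 rad/s. 1 deg/s = 0.017453293 rad/s, so 1.7880327e+08 rad/s = 1.7880327e+08 / 0.017453293 = 1.0244673e+10 deg/s ≈ 1.024e+10 deg/s (4 s.f.). Final answer: 1.024e+10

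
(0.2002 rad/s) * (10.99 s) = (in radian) 0.2002 rad/s is already in rad/s. 10.99 s is already in s. Combine: 0.2002 rad/s * 10.99 s = 2.200198 rad. 2.200198 rad = 2.200198 radian ≈ 2.2 radian (4 s.f.). Final answer: 2.2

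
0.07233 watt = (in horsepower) 0.07233 watt = 0.07233 W. 1 horsepower = 745.69987 W, so 0.07233 W = 0.07233 / 745.69987 = 9.6996128e-05 horsepower ≈ 9.7e-05 horsepower (4 s.f.). Final answer: 9.7e-05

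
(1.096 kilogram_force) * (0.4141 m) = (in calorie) 1 kilogram_force = 9.80665 N, so 1.096 kilogram_force = 1.096 * 9.80665 = 10.748088 N. 0.4141 m is already in m. Combine: 10.748088 N * 0.4141 m = 4.4507834 J. 1 calorie = 4.184 J, so 4.4507834 J = 4.4507834 / 4.184 = 1.0637628 calorie ≈ 1.064 calorie (4 s.f.). Final answer: 1.064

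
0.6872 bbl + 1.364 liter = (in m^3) 1 bbl = 0.15898729 m^3, so 0.6872 bbl = 0.6872 * 0.15898729 = 0.10925607 m^3. 1 liter = 0.001 m^3, so 1.364 liter = 1.364 * 0.001 = 0.001364 m^3. Sum: 0.10925607 + 0.001364 = 0.11062007 m^3. Result: 0.11062007 m^3 ≈ 0.1106 m^3 (4 s.f.). Final answer: 0.1106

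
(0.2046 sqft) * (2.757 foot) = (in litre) 15.97. Check: 1 sqft = 0.09290304 m^2, so 0.2046 sqft = 0.2046 * 0.09290304 = 0.019007962 m^2. 1 foot = 0.3048 m, so 2.757 foot = 2.757 * 0.3048 = 0.8403336 m. Combine: 0.019007962 m^2 * 0.8403336 m = 0.015973029 m^3. 1 litre = 0.001 m^3, so 0.015973029 m^3 = 0.015973029 / 0.001 = 15.973029 litre ≈ 15.97 litre (4 s.f.).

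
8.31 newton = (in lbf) 8.31 newton = 8.31 N. 1 lbf = 4.4482216 N, so 8.31 N = 8.31 / 4.4482216 = 1.8681623 lbf ≈ 1.868 lbf (4 s.f.). Final answer: 1.868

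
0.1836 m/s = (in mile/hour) 1 mile/hour = 0.44704 m/s, so 0.1836 m/s = 0.1836 / 0.44704 = 0.4107015 mile/hour ≈ 0.4107 mile/hour (4 s.f.). Final answer: 0.4107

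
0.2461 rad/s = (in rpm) 2.35. Check: 1 rpm = 0.10471976 rad/s, so 0.2461 rad/s = 0.2461 / 0.10471976 = 2.3500819 rpm ≈ 2.35 rpm (4 s.f.).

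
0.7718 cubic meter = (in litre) 771.8. Check: 0.7718 cubic meter = 0.7718 m^3. 1 litre = 0.001 m^3, so 0.7718 m^3 = 0.7718 / 0.001 = 771.8 litre.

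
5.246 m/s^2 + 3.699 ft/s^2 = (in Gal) 5.246 m/s^2 is already in m/s^2. 1 ft/s^2 = 0.3048 m/s^2, so 3.699 ft/s^2 = 3.699 * 0.3048 = 1.1274552 m/s^2. Sum: 5.246 + 1.1274552 = 6.3734552 m/s^2. 1 Gal = 0.01 m/s^2, so 6.3734552 m/s^2 = 6.3734552 / 0.01 = 637.34552 Gal ≈ 637.3 Gal (4 s.f.). Final answer: 637.3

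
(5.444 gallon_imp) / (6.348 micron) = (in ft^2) 1 gallon_imp = 0.00454609 m^3, so 5.444 gallon_imp = 5.444 * 0.00454609 = 0.024748914 m^3. 1 micron = 1e-06 m, so 6.348 micron = 6.348 * 1e-06 = 6.348e-06 m. Combine: 0.024748914 m^3 / 6.348e-06 m = 3898.6947 m^2. 1 ft^2 = 0.09290304 m^2, so 3898.6947 m^2 = 3898.6947 / 0.09290304 = 41965.201 ft^2 ≈ 4.197e+04 ft^2 (4 s.f.). Final answer: 4.197e+04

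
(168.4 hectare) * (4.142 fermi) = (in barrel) 4.387e-08. Check: 1 hectare = 10000 m^2, so 168.4 hectare = 168.4 * 10000 = 1684000 m^2. 1 fermi = 1e-15 m, so 4.142 fermi = 4.142 * 1e-15 = 4.142e-15 m. Combine: 1684000 m^2 * 4.142e-15 m = 6.975128e-09 m^3. 1 barrel = 0.15898729 m^3, so 6.975128e-09 m^3 = 6.975128e-09 / 0.15898729 = 4.3872235e-08 barrel ≈ 4.387e-08 barrel (4 s.f.).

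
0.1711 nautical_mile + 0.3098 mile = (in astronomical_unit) 1 nautical_mile = 1852 m, so 0.1711 nautical_mile = 0.1711 * 1852 = 316.8772 m. 1 mile = 1609.344 m, so 0.3098 mile = 0.3098 * 1609.344 = 498.57477 m. Sum: 316.8772 + 498.57477 = 815.45197 m. 1 astronomical_unit = 1.4959787e+11 m, so 815.45197 m = 815.45197 / 1.4959787e+11 = 5.4509597e-09 astronomical_unit ≈ 5.451e-09 astronomical_unit (4 s.f.). Final answer: 5.451e-09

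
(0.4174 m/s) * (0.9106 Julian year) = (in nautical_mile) 6477. Check: 0.4174 m/s is already in m/s. 1 Julian year = 31557600 s, so 0.9106 Julian year = 0.9106 * 31557600 = 28736351 s. Combine: 0.4174 m/s * 28736351 s = 11994553 m. 1 nautical_mile = 1852 m, so 11994553 m = 11994553 / 1852 = 6476.5403 nautical_mile ≈ 6477 nautical_mile (4 s.f.).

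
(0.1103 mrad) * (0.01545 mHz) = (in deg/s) 9.764e-08. Check: 1 mrad = 0.001 rad, so 0.1103 mrad = 0.1103 * 0.001 = 0.0001103 rad. 1 mHz = 0.001 Hz, so 0.01545 mHz = 0.01545 * 0.001 = 1.545e-05 Hz. Combine: 0.0001103 rad * 1.545e-05 Hz = 1.704135e-09 rad/s. 1 deg/s = 0.017453293 rad/s, so 1.704135e-09 rad/s = 1.704135e-09 / 0.017453293 = 9.7639743e-08 deg/s ≈ 9.764e-08 deg/s (4 s.f.).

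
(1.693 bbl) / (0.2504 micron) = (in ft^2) 1.157e+07. Check: 1 bbl = 0.15898729 m^3, so 1.693 bbl = 1.693 * 0.15898729 = 0.26916549 m^3. 1 micron = 1e-06 m, so 0.2504 micron = 0.2504 * 1e-06 = 2.504e-07 m. Combine: 0.26916549 m^3 / 2.504e-07 m = 1074942.1 m^2. 1 ft^2 = 0.09290304 m^2, so 1074942.1 m^2 = 1074942.1 / 0.09290304 = 11570580 ft^2 ≈ 1.157e+07 ft^2 (4 s.f.).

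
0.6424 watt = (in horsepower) 0.0008615. Check: 0.6424 watt = 0.6424 W. 1 horsepower = 745.69987 W, so 0.6424 W = 0.6424 / 745.69987 = 0.00086147259 horsepower ≈ 0.0008615 horsepower (4 s.f.).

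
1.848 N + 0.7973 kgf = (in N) 9.667. Check: 1.848 N is already in N. 1 kgf = 9.80665 N, so 0.7973 kgf = 0.7973 * 9.80665 = 7.818842 N. Sum: 1.848 + 7.818842 = 9.666842 N. Result: 9.666842 N ≈ 9.667 N (4 s.f.).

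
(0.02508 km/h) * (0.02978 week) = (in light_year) 1 km/h = 0.27777778 m/s, so 0.02508 km/h = 0.02508 * 0.27777778 = 0.0069666667 m/s. 1 week = 604800 s, so 0.02978 week = 0.02978 * 604800 = 18010.944 s. Combine: 0.0069666667 m/s * 18010.944 s = 125.47624 m. 1 light_year = 9.4607305e+15 m, so 125.47624 m = 125.47624 / 9.4607305e+15 = 1.3262849e-14 light_year ≈ 1.326e-14 light_year (4 s.f.). Final answer: 1.326e-14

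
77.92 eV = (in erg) 1.248e-10. Check: 1 eV = 1.6021766e-19 J, so 77.92 eV = 77.92 * 1.6021766e-19 = 1.248416e-17 J. 1 erg = 1e-07 J, so 1.248416e-17 J = 1.248416e-17 / 1e-07 = 1.248416e-10 erg ≈ 1.248e-10 erg (4 s.f.).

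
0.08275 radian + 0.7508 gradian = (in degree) 0.08275 radian = 0.08275 rad. 1 gradian = 0.015707963 rad, so 0.7508 gradian = 0.7508 * 0.015707963 = 0.011793539 rad. Sum: 0.08275 + 0.011793539 = 0.094543539 rad. 1 degree = 0.017453293 rad, so 0.094543539 rad = 0.094543539 / 0.017453293 = 5.4169458 degree ≈ 5.417 degree (4 s.f.). Final answer: 5.417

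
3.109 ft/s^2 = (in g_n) 0.09663. Check: 1 ft/s^2 = 0.3048 m/s^2, so 3.109 ft/s^2 = 3.109 * 0.3048 = 0.9476232 m/s^2. 1 g_n = 9.80665 m/s^2, so 0.9476232 m/s^2 = 0.9476232 / 9.80665 = 0.096630674 g_n ≈ 0.09663 g_n (4 s.f.).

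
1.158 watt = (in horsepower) 0.001553. Check: 1.158 watt = 1.158 W. 1 horsepower = 745.69987 W, so 1.158 W = 1.158 / 745.69987 = 0.0015529036 horsepower ≈ 0.001553 horsepower (4 s.f.).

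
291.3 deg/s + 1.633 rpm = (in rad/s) 5.255. Check: 1 deg/s = 0.017453293 rad/s, so 291.3 deg/s = 291.3 * 0.017453293 = 5.0841441 rad/s. 1 rpm = 0.10471976 rad/s, so 1.633 rpm = 1.633 * 0.10471976 = 0.17100736 rad/s. Sum: 5.0841441 + 0.17100736 = 5.2551515 rad/s. Result: 5.2551515 rad/s ≈ 5.255 rad/s (4 s.f.).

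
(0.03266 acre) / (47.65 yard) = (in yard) 3.317. Check: 1 acre = 4046.8564 m^2, so 0.03266 acre = 0.03266 * 4046.8564 = 132.17033 m^2. 1 yard = 0.9144 m, so 47.65 yard = 47.65 * 0.9144 = 43.57116 m. Combine: 132.17033 m^2 / 43.57116 m = 3.0334361 m. 1 yard = 0.9144 m, so 3.0334361 m = 3.0334361 / 0.9144 = 3.3174061 yard ≈ 3.317 yard (4 s.f.).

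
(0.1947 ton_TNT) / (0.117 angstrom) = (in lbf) 1.565e+19. Check: 1 ton_TNT = 4.184e+09 J, so 0.1947 ton_TNT = 0.1947 * 4.184e+09 = 8.146248e+08 J. 1 angstrom = 1e-10 m, so 0.117 angstrom = 0.117 * 1e-10 = 1.17e-11 m. Combine: 8.146248e+08 J / 1.17e-11 m = 6.9626051e+19 N. 1 lbf = 4.4482216 N, so 6.9626051e+19 N = 6.9626051e+19 / 4.4482216 = 1.5652559e+19 lbf ≈ 1.565e+19 lbf (4 s.f.).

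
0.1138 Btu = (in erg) 1 Btu = 1055.0559 J, so 0.1138 Btu = 0.1138 * 1055.0559 = 120.06536 J. 1 erg = 1e-07 J, so 120.06536 J = 120.06536 / 1e-07 = 1.2006536e+09 erg ≈ 1.201e+09 erg (4 s.f.). Final answer: 1.201e+09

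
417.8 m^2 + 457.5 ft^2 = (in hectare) 0.04603. Check: 417.8 m^2 is already in m^2. 1 ft^2 = 0.09290304 m^2, so 457.5 ft^2 = 457.5 * 0.09290304 = 42.503141 m^2. Sum: 417.8 + 42.503141 = 460.30314 m^2. 1 hectare = 10000 m^2, so 460.30314 m^2 = 460.30314 / 10000 = 0.046030314 hectare ≈ 0.04603 hectare (4 s.f.).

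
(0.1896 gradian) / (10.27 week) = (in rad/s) 1 gradian = 0.015707963 rad, so 0.1896 gradian = 0.1896 * 0.015707963 = 0.0029782298 rad. 1 week = 604800 s, so 10.27 week = 10.27 * 604800 = 6211296 s. Combine: 0.0029782298 rad / 6211296 s = 4.7948606e-10 rad/s. Result: 4.7948606e-10 rad/s ≈ 4.795e-10 rad/s (4 s.f.). Final answer: 4.795e-10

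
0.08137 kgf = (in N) 0.798. Check: 1 kgf = 9.80665 N, so 0.08137 kgf = 0.08137 * 9.80665 = 0.79796711 N. Result: 0.79796711 N ≈ 0.798 N (4 s.f.).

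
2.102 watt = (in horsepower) 2.102 watt = 2.102 W. 1 horsepower = 745.69987 W, so 2.102 W = 2.102 / 745.69987 = 0.0028188284 horsepower ≈ 0.002819 horsepower (4 s.f.). Final answer: 0.002819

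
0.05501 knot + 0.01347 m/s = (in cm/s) 4.177. Check: 1 knot = 0.51444444 m/s, so 0.05501 knot = 0.05501 * 0.51444444 = 0.028299589 m/s. 0.01347 m/s is already in m/s. Sum: 0.028299589 + 0.01347 = 0.041769589 m/s. 1 cm/s = 0.01 m/s, so 0.041769589 m/s = 0.041769589 / 0.01 = 4.1769589 cm/s ≈ 4.177 cm/s (4 s.f.).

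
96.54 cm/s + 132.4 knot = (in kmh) 1 cm/s = 0.01 m/s, so 96.54 cm/s = 96.54 * 0.01 = 0.9654 m/s. 1 knot = 0.51444444 m/s, so 132.4 knot = 132.4 * 0.51444444 = 68.112444 m/s. Sum: 0.9654 + 68.112444 = 69.077844 m/s. 1 kmh = 0.27777778 m/s, so 69.077844 m/s = 69.077844 / 0.27777778 = 248.68024 kmh ≈ 248.7 kmh (4 s.f.). Final answer: 248.7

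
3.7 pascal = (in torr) 0.02775. Check: 3.7 pascal = 3.7 Pa. 1 torr = 133.32237 Pa, so 3.7 Pa = 3.7 / 133.32237 = 0.027752282 torr ≈ 0.02775 torr (4 s.f.).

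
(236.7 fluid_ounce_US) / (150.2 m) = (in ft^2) 0.0005017. Check: 1 fluid_ounce_US = 2.957353e-05 m^3, so 236.7 fluid_ounce_US = 236.7 * 2.957353e-05 = 0.0070000544 m^3. 150.2 m is already in m. Combine: 0.0070000544 m^3 / 150.2 m = 4.660489e-05 m^2. 1 ft^2 = 0.09290304 m^2, so 4.660489e-05 m^2 = 4.660489e-05 / 0.09290304 = 0.00050165086 ft^2 ≈ 0.0005017 ft^2 (4 s.f.).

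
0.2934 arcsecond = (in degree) 1 arcsecond = 4.8481368e-06 rad, so 0.2934 arcsecond = 0.2934 * 4.8481368e-06 = 1.4224433e-06 rad. 1 degree = 0.017453293 rad, so 1.4224433e-06 rad = 1.4224433e-06 / 0.017453293 = 8.15e-05 degree. Final answer: 8.15e-05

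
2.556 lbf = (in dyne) 1.137e+06. Check: 1 lbf = 4.4482216 N, so 2.556 lbf = 2.556 * 4.4482216 = 11.369654 N. 1 dyne = 1e-05 N, so 11.369654 N = 11.369654 / 1e-05 = 1136965.4 dyne ≈ 1.137e+06 dyne (4 s.f.).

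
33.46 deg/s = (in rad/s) 1 deg/s = 0.017453293 rad/s, so 33.46 deg/s = 33.46 * 0.017453293 = 0.58398717 rad/s. Result: 0.58398717 rad/s ≈ 0.584 rad/s (4 s.f.). Final answer: 0.584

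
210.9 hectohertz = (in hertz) 2.109e+04. Check: 1 hectohertz = 100 Hz, so 210.9 hectohertz = 210.9 * 100 = 21090 Hz. 21090 Hz = 21090 hertz ≈ 2.109e+04 hertz (4 s.f.).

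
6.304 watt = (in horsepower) 6.304 watt = 6.304 W. 1 horsepower = 745.69987 W, so 6.304 W = 6.304 / 745.69987 = 0.0084538033 horsepower ≈ 0.008454 horsepower (4 s.f.). Final answer: 0.008454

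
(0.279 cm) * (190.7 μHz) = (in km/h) 1.915e-06. Check: 1 cm = 0.01 m, so 0.279 cm = 0.279 * 0.01 = 0.00279 m. 1 μHz = 1e-06 Hz, so 190.7 μHz = 190.7 * 1e-06 = 0.0001907 Hz. Combine: 0.00279 m * 0.0001907 Hz = 5.32053e-07 m/s. 1 km/h = 0.27777778 m/s, so 5.32053e-07 m/s = 5.32053e-07 / 0.27777778 = 1.9153908e-06 km/h ≈ 1.915e-06 km/h (4 s.f.).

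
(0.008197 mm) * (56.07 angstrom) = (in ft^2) 1 mm = 0.001 m, so 0.008197 mm = 0.008197 * 0.001 = 8.197e-06 m. 1 angstrom = 1e-10 m, so 56.07 angstrom = 56.07 * 1e-10 = 5.607e-09 m. Combine: 8.197e-06 m * 5.607e-09 m = 4.5960579e-14 m^2. 1 ft^2 = 0.09290304 m^2, so 4.5960579e-14 m^2 = 4.5960579e-14 / 0.09290304 = 4.9471556e-13 ft^2 ≈ 4.947e-13 ft^2 (4 s.f.). Final answer: 4.947e-13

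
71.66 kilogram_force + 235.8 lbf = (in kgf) 1 kilogram_force = 9.80665 N, so 71.66 kilogram_force = 71.66 * 9.80665 = 702.74454 N. 1 lbf = 4.4482216 N, so 235.8 lbf = 235.8 * 4.4482216 = 1048.8907 N. Sum: 702.74454 + 1048.8907 = 1751.6352 N. 1 kgf = 9.80665 N, so 1751.6352 N = 1751.6352 / 9.80665 = 178.61708 kgf ≈ 178.6 kgf (4 s.f.). Final answer: 178.6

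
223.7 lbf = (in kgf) 101.5. Check: 1 lbf = 4.4482216 N, so 223.7 lbf = 223.7 * 4.4482216 = 995.06718 N. 1 kgf = 9.80665 N, so 995.06718 N = 995.06718 / 9.80665 = 101.46861 kgf ≈ 101.5 kgf (4 s.f.).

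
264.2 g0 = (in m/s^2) 1 g0 = 9.80665 m/s^2, so 264.2 g0 = 264.2 * 9.80665 = 2590.9169 m/s^2. Result: 2590.9169 m/s^2 ≈ 2591 m/s^2 (4 s.f.). Final answer: 2591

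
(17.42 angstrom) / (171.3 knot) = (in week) 1 angstrom = 1e-10 m, so 17.42 angstrom = 17.42 * 1e-10 = 1.742e-09 m. 1 knot = 0.51444444 m/s, so 171.3 knot = 171.3 * 0.51444444 = 88.124333 m/s. Combine: 1.742e-09 m / 88.124333 m/s = 1.9767525e-11 s. 1 week = 604800 s, so 1.9767525e-11 s = 1.9767525e-11 / 604800 = 3.2684401e-17 week ≈ 3.268e-17 week (4 s.f.). Final answer: 3.268e-17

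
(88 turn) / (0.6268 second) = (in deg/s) 5.054e+04. Check: 1 turn = 6.2831853 rad, so 88 turn = 88 * 6.2831853 = 552.92031 rad. 0.6268 second = 0.6268 s. Combine: 552.92031 rad / 0.6268 s = 882.13195 rad/s. 1 deg/s = 0.017453293 rad/s, so 882.13195 rad/s = 882.13195 / 0.017453293 = 50542.438 deg/s ≈ 5.054e+04 deg/s (4 s.f.).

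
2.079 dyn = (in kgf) 2.12e-06. Check: 1 dyn = 1e-05 N, so 2.079 dyn = 2.079 * 1e-05 = 2.079e-05 N. 1 kgf = 9.80665 N, so 2.079e-05 N = 2.079e-05 / 9.80665 = 2.11999e-06 kgf ≈ 2.12e-06 kgf (4 s.f.).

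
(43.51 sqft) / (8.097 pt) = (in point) 4.011e+06. Check: 1 sqft = 0.09290304 m^2, so 43.51 sqft = 43.51 * 0.09290304 = 4.0422113 m^2. 1 pt = 0.00035277778 m, so 8.097 pt = 8.097 * 0.00035277778 = 0.0028564417 m. Combine: 4.0422113 m^2 / 0.0028564417 m = 1415.1212 m. 1 point = 0.00035277778 m, so 1415.1212 m = 1415.1212 / 0.00035277778 = 4011367.3 point ≈ 4.011e+06 point (4 s.f.).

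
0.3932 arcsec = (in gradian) 1 arcsec = 4.8481368e-06 rad, so 0.3932 arcsec = 0.3932 * 4.8481368e-06 = 1.9062874e-06 rad. 1 gradian = 0.015707963 rad, so 1.9062874e-06 rad = 1.9062874e-06 / 0.015707963 = 0.00012135802 gradian ≈ 0.0001214 gradian (4 s.f.). Final answer: 0.0001214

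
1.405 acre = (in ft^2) 6.12e+04. Check: 1 acre = 4046.8564 m^2, so 1.405 acre = 1.405 * 4046.8564 = 5685.8333 m^2. 1 ft^2 = 0.09290304 m^2, so 5685.8333 m^2 = 5685.8333 / 0.09290304 = 61201.8 ft^2 ≈ 6.12e+04 ft^2 (4 s.f.).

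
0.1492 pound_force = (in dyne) 1 pound_force = 4.4482216 N, so 0.1492 pound_force = 0.1492 * 4.4482216 = 0.66367466 N. 1 dyne = 1e-05 N, so 0.66367466 N = 0.66367466 / 1e-05 = 66367.466 dyne ≈ 6.637e+04 dyne (4 s.f.). Final answer: 6.637e+04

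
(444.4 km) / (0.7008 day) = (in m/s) 1 km = 1000 m, so 444.4 km = 444.4 * 1000 = 444400 m. 1 day = 86400 s, so 0.7008 day = 0.7008 * 86400 = 60549.12 s. Combine: 444400 m / 60549.12 s = 7.3394956 m/s. Result: 7.3394956 m/s ≈ 7.339 m/s (4 s.f.). Final answer: 7.339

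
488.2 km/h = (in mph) 1 km/h = 0.27777778 m/s, so 488.2 km/h = 488.2 * 0.27777778 = 135.61111 m/s. 1 mph = 0.44704 m/s, so 135.61111 m/s = 135.61111 / 0.44704 = 303.35342 mph ≈ 303.4 mph (4 s.f.). Final answer: 303.4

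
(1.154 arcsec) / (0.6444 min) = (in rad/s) 1 arcsec = 4.8481368e-06 rad, so 1.154 arcsec = 1.154 * 4.8481368e-06 = 5.5947499e-06 rad. 1 min = 60 s, so 0.6444 min = 0.6444 * 60 = 38.664 s. Combine: 5.5947499e-06 rad / 38.664 s = 1.4470179e-07 rad/s. Result: 1.4470179e-07 rad/s ≈ 1.447e-07 rad/s (4 s.f.). Final answer: 1.447e-07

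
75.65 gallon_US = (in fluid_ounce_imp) 1.008e+04. Check: 1 gallon_US = 0.0037854118 m^3, so 75.65 gallon_US = 75.65 * 0.0037854118 = 0.2863664 m^3. 1 fluid_ounce_imp = 2.8413063e-05 m^3, so 0.2863664 m^3 = 0.2863664 / 2.8413063e-05 = 10078.688 fluid_ounce_imp ≈ 1.008e+04 fluid_ounce_imp (4 s.f.).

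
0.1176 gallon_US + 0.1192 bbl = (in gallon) 1 gallon_US = 0.0037854118 m^3, so 0.1176 gallon_US = 0.1176 * 0.0037854118 = 0.00044516443 m^3. 1 bbl = 0.15898729 m^3, so 0.1192 bbl = 0.1192 * 0.15898729 = 0.018951286 m^3. Sum: 0.00044516443 + 0.018951286 = 0.01939645 m^3. 1 gallon = 0.0037854118 m^3, so 0.01939645 m^3 = 0.01939645 / 0.0037854118 = 5.124 gallon. Final answer: 5.124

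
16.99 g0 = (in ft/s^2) 546.6. Check: 1 g0 = 9.80665 m/s^2, so 16.99 g0 = 16.99 * 9.80665 = 166.61498 m/s^2. 1 ft/s^2 = 0.3048 m/s^2, so 166.61498 m/s^2 = 166.61498 / 0.3048 = 546.63708 ft/s^2 ≈ 546.6 ft/s^2 (4 s.f.).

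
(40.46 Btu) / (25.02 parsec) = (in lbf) 1 Btu = 1055.0559 J, so 40.46 Btu = 40.46 * 1055.0559 = 42687.56 J. 1 parsec = 3.0856776e+16 m, so 25.02 parsec = 25.02 * 3.0856776e+16 = 7.7203653e+17 m. Combine: 42687.56 J / 7.7203653e+17 m = 5.529215e-14 N. 1 lbf = 4.4482216 N, so 5.529215e-14 N = 5.529215e-14 / 4.4482216 = 1.243017e-14 lbf ≈ 1.243e-14 lbf (4 s.f.). Final answer: 1.243e-14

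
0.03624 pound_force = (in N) 1 pound_force = 4.4482216 N, so 0.03624 pound_force = 0.03624 * 4.4482216 = 0.16120355 N. Result: 0.16120355 N ≈ 0.1612 N (4 s.f.). Final answer: 0.1612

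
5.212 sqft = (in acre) 1 sqft = 0.09290304 m^2, so 5.212 sqft = 5.212 * 0.09290304 = 0.48421064 m^2. 1 acre = 4046.8564 m^2, so 0.48421064 m^2 = 0.48421064 / 4046.8564 = 0.00011965106 acre ≈ 0.0001197 acre (4 s.f.). Final answer: 0.0001197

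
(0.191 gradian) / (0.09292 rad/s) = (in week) 5.339e-08. Check: 1 gradian = 0.015707963 rad, so 0.191 gradian = 0.191 * 0.015707963 = 0.003000221 rad. 0.09292 rad/s is already in rad/s. Combine: 0.003000221 rad / 0.09292 rad/s = 0.032288215 s. 1 week = 604800 s, so 0.032288215 s = 0.032288215 / 604800 = 5.33866e-08 week ≈ 5.339e-08 week (4 s.f.).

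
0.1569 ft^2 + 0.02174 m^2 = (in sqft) 1 ft^2 = 0.09290304 m^2, so 0.1569 ft^2 = 0.1569 * 0.09290304 = 0.014576487 m^2. 0.02174 m^2 is already in m^2. Sum: 0.014576487 + 0.02174 = 0.036316487 m^2. 1 sqft = 0.09290304 m^2, so 0.036316487 m^2 = 0.036316487 / 0.09290304 = 0.39090741 sqft ≈ 0.3909 sqft (4 s.f.). Final answer: 0.3909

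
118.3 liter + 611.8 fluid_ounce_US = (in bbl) 0.8579. Check: 1 liter = 0.001 m^3, so 118.3 liter = 118.3 * 0.001 = 0.1183 m^3. 1 fluid_ounce_US = 2.957353e-05 m^3, so 611.8 fluid_ounce_US = 611.8 * 2.957353e-05 = 0.018093085 m^3. Sum: 0.1183 + 0.018093085 = 0.13639309 m^3. 1 bbl = 0.15898729 m^3, so 0.13639309 m^3 = 0.13639309 / 0.15898729 = 0.8578867 bbl ≈ 0.8579 bbl (4 s.f.).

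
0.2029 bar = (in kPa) 1 bar = 100000 Pa, so 0.2029 bar = 0.2029 * 100000 = 20290 Pa. 1 kPa = 1000 Pa, so 20290 Pa = 20290 / 1000 = 20.29 kPa. Final answer: 20.29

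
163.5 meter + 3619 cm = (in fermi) 163.5 meter = 163.5 m. 1 cm = 0.01 m, so 3619 cm = 3619 * 0.01 = 36.19 m. Sum: 163.5 + 36.19 = 199.69 m. 1 fermi = 1e-15 m, so 199.69 m = 199.69 / 1e-15 = 1.9969e+17 fermi ≈ 1.997e+17 fermi (4 s.f.). Final answer: 1.997e+17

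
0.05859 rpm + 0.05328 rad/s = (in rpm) 0.5674. Check: 1 rpm = 0.10471976 rad/s, so 0.05859 rpm = 0.05859 * 0.10471976 = 0.0061355305 rad/s. 0.05328 rad/s is already in rad/s. Sum: 0.0061355305 + 0.05328 = 0.05941553 rad/s. 1 rpm = 0.10471976 rad/s, so 0.05941553 rad/s = 0.05941553 / 0.10471976 = 0.56737652 rpm ≈ 0.5674 rpm (4 s.f.).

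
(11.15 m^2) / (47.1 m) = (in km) 0.0002367. Check: 11.15 m^2 is already in m^2. 47.1 m is already in m. Combine: 11.15 m^2 / 47.1 m = 0.23673036 m. 1 km = 1000 m, so 0.23673036 m = 0.23673036 / 1000 = 0.00023673036 km ≈ 0.0002367 km (4 s.f.).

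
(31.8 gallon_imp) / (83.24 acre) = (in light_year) 4.536e-23. Check: 1 gallon_imp = 0.00454609 m^3, so 31.8 gallon_imp = 31.8 * 0.00454609 = 0.14456566 m^3. 1 acre = 4046.8564 m^2, so 83.24 acre = 83.24 * 4046.8564 = 336860.33 m^2. Combine: 0.14456566 m^3 / 336860.33 m^2 = 4.2915609e-07 m. 1 light_year = 9.4607305e+15 m, so 4.2915609e-07 m = 4.2915609e-07 / 9.4607305e+15 = 4.5361835e-23 light_year ≈ 4.536e-23 light_year (4 s.f.).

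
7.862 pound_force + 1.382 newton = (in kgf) 3.707. Check: 1 pound_force = 4.4482216 N, so 7.862 pound_force = 7.862 * 4.4482216 = 34.971918 N. 1.382 newton = 1.382 N. Sum: 34.971918 + 1.382 = 36.353918 N. 1 kgf = 9.80665 N, so 36.353918 N = 36.353918 / 9.80665 = 3.707068 kgf ≈ 3.707 kgf (4 s.f.).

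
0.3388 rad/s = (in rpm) 3.235. Check: 1 rpm = 0.10471976 rad/s, so 0.3388 rad/s = 0.3388 / 0.10471976 = 3.2353017 rpm ≈ 3.235 rpm (4 s.f.).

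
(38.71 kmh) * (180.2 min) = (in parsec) 3.768e-12. Check: 1 kmh = 0.27777778 m/s, so 38.71 kmh = 38.71 * 0.27777778 = 10.752778 m/s. 1 min = 60 s, so 180.2 min = 180.2 * 60 = 10812 s. Combine: 10.752778 m/s * 10812 s = 116259.03 m. 1 parsec = 3.0856776e+16 m, so 116259.03 m = 116259.03 / 3.0856776e+16 = 3.7676987e-12 parsec ≈ 3.768e-12 parsec (4 s.f.).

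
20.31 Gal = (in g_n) 1 Gal = 0.01 m/s^2, so 20.31 Gal = 20.31 * 0.01 = 0.2031 m/s^2. 1 g_n = 9.80665 m/s^2, so 0.2031 m/s^2 = 0.2031 / 9.80665 = 0.020710436 g_n ≈ 0.02071 g_n (4 s.f.). Final answer: 0.02071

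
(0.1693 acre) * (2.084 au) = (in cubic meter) 2.136e+14. Check: 1 acre = 4046.8564 m^2, so 0.1693 acre = 0.1693 * 4046.8564 = 685.13279 m^2. 1 au = 1.4959787e+11 m, so 2.084 au = 2.084 * 1.4959787e+11 = 3.1176196e+11 m. Combine: 685.13279 m^2 * 3.1176196e+11 m = 2.1359834e+14 m^3. 2.1359834e+14 m^3 = 2.1359834e+14 cubic meter ≈ 2.136e+14 cubic meter (4 s.f.).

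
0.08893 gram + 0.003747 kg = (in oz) 1 gram = 0.001 kg, so 0.08893 gram = 0.08893 * 0.001 = 8.893e-05 kg. 0.003747 kg is already in kg. Sum: 8.893e-05 + 0.003747 = 0.00383593 kg. 1 oz = 0.028349523 kg, so 0.00383593 kg = 0.00383593 / 0.028349523 = 0.13530845 oz ≈ 0.1353 oz (4 s.f.). Final answer: 0.1353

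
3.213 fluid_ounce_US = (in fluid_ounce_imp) 3.344. Check: 1 fluid_ounce_US = 2.957353e-05 m^3, so 3.213 fluid_ounce_US = 3.213 * 2.957353e-05 = 9.501975e-05 m^3. 1 fluid_ounce_imp = 2.8413063e-05 m^3, so 9.501975e-05 m^3 = 9.501975e-05 / 2.8413063e-05 = 3.3442277 fluid_ounce_imp ≈ 3.344 fluid_ounce_imp (4 s.f.).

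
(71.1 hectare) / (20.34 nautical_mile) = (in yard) 1 hectare = 10000 m^2, so 71.1 hectare = 71.1 * 10000 = 711000 m^2. 1 nautical_mile = 1852 m, so 20.34 nautical_mile = 20.34 * 1852 = 37669.68 m. Combine: 711000 m^2 / 37669.68 m = 18.874596 m. 1 yard = 0.9144 m, so 18.874596 m = 18.874596 / 0.9144 = 20.641509 yard ≈ 20.64 yard (4 s.f.). Final answer: 20.64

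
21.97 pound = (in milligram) 9.965e+06. Check: 1 pound = 0.45359237 kg, so 21.97 pound = 21.97 * 0.45359237 = 9.9654244 kg. 1 milligram = 1e-06 kg, so 9.9654244 kg = 9.9654244 / 1e-06 = 9965424.4 milligram ≈ 9.965e+06 milligram (4 s.f.).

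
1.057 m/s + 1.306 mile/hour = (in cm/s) 1.057 m/s is already in m/s. 1 mile/hour = 0.44704 m/s, so 1.306 mile/hour = 1.306 * 0.44704 = 0.58383424 m/s. Sum: 1.057 + 0.58383424 = 1.6408342 m/s. 1 cm/s = 0.01 m/s, so 1.6408342 m/s = 1.6408342 / 0.01 = 164.08342 cm/s ≈ 164.1 cm/s (4 s.f.). Final answer: 164.1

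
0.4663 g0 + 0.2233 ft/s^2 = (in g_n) 1 g0 = 9.80665 m/s^2, so 0.4663 g0 = 0.4663 * 9.80665 = 4.5728409 m/s^2. 1 ft/s^2 = 0.3048 m/s^2, so 0.2233 ft/s^2 = 0.2233 * 0.3048 = 0.06806184 m/s^2. Sum: 4.5728409 + 0.06806184 = 4.6409027 m/s^2. 1 g_n = 9.80665 m/s^2, so 4.6409027 m/s^2 = 4.6409027 / 9.80665 = 0.47324038 g_n ≈ 0.4732 g_n (4 s.f.). Final answer: 0.4732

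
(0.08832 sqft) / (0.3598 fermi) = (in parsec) 0.0007391. Check: 1 sqft = 0.09290304 m^2, so 0.08832 sqft = 0.08832 * 0.09290304 = 0.0082051965 m^2. 1 fermi = 1e-15 m, so 0.3598 fermi = 0.3598 * 1e-15 = 3.598e-16 m. Combine: 0.0082051965 m^2 / 3.598e-16 m = 2.2804882e+13 m. 1 parsec = 3.0856776e+16 m, so 2.2804882e+13 m = 2.2804882e+13 / 3.0856776e+16 = 0.00073905589 parsec ≈ 0.0007391 parsec (4 s.f.).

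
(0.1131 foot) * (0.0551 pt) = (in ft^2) 7.213e-06. Check: 1 foot = 0.3048 m, so 0.1131 foot = 0.1131 * 0.3048 = 0.03447288 m. 1 pt = 0.00035277778 m, so 0.0551 pt = 0.0551 * 0.00035277778 = 1.9438056e-05 m. Combine: 0.03447288 m * 1.9438056e-05 m = 6.7008576e-07 m^2. 1 ft^2 = 0.09290304 m^2, so 6.7008576e-07 m^2 = 6.7008576e-07 / 0.09290304 = 7.2127431e-06 ft^2 ≈ 7.213e-06 ft^2 (4 s.f.).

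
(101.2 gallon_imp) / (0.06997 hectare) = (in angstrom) 1 gallon_imp = 0.00454609 m^3, so 101.2 gallon_imp = 101.2 * 0.00454609 = 0.46006431 m^3. 1 hectare = 10000 m^2, so 0.06997 hectare = 0.06997 * 10000 = 699.7 m^2. Combine: 0.46006431 m^3 / 699.7 m^2 = 0.00065751652 m. 1 angstrom = 1e-10 m, so 0.00065751652 m = 0.00065751652 / 1e-10 = 6575165.2 angstrom ≈ 6.575e+06 angstrom (4 s.f.). Final answer: 6.575e+06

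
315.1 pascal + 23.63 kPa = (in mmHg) 315.1 pascal = 315.1 Pa. 1 kPa = 1000 Pa, so 23.63 kPa = 23.63 * 1000 = 23630 Pa. Sum: 315.1 + 23630 = 23945.1 Pa. 1 mmHg = 133.32237 Pa, so 23945.1 Pa = 23945.1 / 133.32237 = 179.60302 mmHg ≈ 179.6 mmHg (4 s.f.). Final answer: 179.6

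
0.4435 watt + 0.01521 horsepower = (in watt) 11.79. Check: 0.4435 watt = 0.4435 W. 1 horsepower = 745.69987 W, so 0.01521 horsepower = 0.01521 * 745.69987 = 11.342095 W. Sum: 0.4435 + 11.342095 = 11.785595 W. 11.785595 W = 11.785595 watt ≈ 11.79 watt (4 s.f.).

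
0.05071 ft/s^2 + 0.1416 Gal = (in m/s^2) 0.01687. Check: 1 ft/s^2 = 0.3048 m/s^2, so 0.05071 ft/s^2 = 0.05071 * 0.3048 = 0.015456408 m/s^2. 1 Gal = 0.01 m/s^2, so 0.1416 Gal = 0.1416 * 0.01 = 0.001416 m/s^2. Sum: 0.015456408 + 0.001416 = 0.016872408 m/s^2. Result: 0.016872408 m/s^2 ≈ 0.01687 m/s^2 (4 s.f.).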